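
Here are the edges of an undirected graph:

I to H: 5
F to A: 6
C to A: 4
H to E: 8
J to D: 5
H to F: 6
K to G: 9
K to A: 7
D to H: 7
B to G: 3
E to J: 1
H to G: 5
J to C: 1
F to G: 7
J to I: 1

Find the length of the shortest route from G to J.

Running Dijkstra from G:
G: 0
B: 3  (via G)
H: 5  (via G)
F: 7  (via G)
K: 9  (via G)
I: 10  (via H)
J: 11  (via I)
Shortest route: G–H–I–J = 11.

11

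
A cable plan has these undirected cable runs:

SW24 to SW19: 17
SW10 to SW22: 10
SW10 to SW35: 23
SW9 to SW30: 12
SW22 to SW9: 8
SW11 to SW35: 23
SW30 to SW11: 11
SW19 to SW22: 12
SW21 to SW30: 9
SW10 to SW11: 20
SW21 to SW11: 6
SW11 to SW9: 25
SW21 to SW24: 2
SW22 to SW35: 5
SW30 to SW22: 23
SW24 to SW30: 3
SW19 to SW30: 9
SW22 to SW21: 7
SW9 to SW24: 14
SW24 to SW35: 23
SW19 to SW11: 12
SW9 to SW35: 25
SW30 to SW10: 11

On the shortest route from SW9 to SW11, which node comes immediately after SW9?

SW22

Candidate routes:
SW9 → SW22 → SW21 → SW11: 8+7+6 = 21
SW9 → SW24 → SW21 → SW11: 14+2+6 = 22
Cheapest is SW9 → SW22 → SW21 → SW11 at 21.
So from SW9 the first move is to SW22.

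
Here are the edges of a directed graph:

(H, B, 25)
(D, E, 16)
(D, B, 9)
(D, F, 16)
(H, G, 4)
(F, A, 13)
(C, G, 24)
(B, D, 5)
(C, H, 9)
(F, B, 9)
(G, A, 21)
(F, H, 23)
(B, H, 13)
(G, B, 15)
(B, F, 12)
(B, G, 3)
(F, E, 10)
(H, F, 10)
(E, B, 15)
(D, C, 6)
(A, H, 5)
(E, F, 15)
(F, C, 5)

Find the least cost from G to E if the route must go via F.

37

Shortest G→F: G–B–F = 27
Shortest F→E: F–E = 10
Total via F: 27 + 10 = 37.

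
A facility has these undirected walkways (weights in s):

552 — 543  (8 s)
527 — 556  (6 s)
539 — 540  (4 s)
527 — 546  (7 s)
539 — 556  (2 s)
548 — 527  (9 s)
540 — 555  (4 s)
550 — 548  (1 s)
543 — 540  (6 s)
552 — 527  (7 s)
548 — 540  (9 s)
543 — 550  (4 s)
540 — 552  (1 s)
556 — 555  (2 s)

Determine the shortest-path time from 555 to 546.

Enumerating some paths:
555–540–552–527–546: 4+1+7+7 = 19
555–556–527–546: 2+6+7 = 15
Cheapest is 555–556–527–546 at 15 s.

15 s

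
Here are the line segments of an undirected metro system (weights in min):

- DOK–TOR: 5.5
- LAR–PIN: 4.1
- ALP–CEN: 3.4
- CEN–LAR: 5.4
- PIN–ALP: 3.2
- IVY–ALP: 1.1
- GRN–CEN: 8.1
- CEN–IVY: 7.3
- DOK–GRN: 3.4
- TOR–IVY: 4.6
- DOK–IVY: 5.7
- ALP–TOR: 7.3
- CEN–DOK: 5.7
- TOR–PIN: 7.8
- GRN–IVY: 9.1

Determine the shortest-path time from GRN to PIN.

Shortest distances from GRN:
GRN: 0
DOK: 3.4  (via GRN)
CEN: 8.1  (via GRN)
TOR: 8.9  (via DOK)
IVY: 9.1  (via GRN)
ALP: 10.2  (via IVY)
PIN: 13.4  (via ALP)
Shortest route: GRN → IVY → ALP → PIN = 13.4 min.

13.4 min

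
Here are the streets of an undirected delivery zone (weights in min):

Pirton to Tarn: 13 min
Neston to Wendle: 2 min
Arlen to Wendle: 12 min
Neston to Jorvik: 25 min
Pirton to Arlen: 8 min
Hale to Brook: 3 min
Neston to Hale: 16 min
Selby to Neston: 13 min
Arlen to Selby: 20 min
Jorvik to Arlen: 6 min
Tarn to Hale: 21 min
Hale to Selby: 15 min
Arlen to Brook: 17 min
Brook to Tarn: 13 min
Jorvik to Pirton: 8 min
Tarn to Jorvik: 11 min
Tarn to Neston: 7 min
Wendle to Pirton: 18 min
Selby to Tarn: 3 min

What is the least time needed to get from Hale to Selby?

Compare a few routes:
Hale → Selby: 15 = 15
Hale → Brook → Tarn → Selby: 3+13+3 = 19
Cheapest is Hale → Selby at 15 min.

15 min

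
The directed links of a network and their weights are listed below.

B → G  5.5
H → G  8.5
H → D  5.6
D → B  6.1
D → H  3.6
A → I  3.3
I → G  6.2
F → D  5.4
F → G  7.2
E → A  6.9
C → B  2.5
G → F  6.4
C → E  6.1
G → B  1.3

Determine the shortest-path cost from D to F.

Shortest distances from D:
D: 0
H: 3.6  (via D)
B: 6.1  (via D)
G: 11.6  (via B)
F: 18  (via G)
Shortest route: D → B → G → F = 18.

18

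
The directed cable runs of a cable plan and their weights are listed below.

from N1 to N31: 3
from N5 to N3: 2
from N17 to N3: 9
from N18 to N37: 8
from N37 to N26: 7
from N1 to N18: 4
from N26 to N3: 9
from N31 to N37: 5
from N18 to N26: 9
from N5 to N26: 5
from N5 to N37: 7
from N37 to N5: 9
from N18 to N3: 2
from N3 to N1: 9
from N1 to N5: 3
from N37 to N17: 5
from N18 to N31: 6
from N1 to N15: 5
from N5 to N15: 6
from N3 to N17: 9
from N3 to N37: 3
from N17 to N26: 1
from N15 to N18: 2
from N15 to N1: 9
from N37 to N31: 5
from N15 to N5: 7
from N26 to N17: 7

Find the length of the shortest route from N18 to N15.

Candidate routes:
N18–N3–N1–N15: 2+9+5 = 16
N18–N3–N1–N5–N15: 2+9+3+6 = 20
The minimum is 16 via N18–N3–N1–N15.

16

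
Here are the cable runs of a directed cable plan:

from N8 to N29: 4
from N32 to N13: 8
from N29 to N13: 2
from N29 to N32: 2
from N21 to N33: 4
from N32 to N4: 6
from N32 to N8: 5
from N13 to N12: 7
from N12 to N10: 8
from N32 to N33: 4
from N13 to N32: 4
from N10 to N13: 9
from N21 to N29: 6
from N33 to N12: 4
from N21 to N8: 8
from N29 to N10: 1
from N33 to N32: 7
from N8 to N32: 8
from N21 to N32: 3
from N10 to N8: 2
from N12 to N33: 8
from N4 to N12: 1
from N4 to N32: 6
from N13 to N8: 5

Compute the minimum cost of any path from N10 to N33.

Running Dijkstra from N10:
N10: 0
N8: 2  (via N10)
N29: 6  (via N8)
N13: 8  (via N29)
N32: 8  (via N29)
N33: 12  (via N32)
Shortest route: N10 → N8 → N29 → N32 → N33 = 12.

12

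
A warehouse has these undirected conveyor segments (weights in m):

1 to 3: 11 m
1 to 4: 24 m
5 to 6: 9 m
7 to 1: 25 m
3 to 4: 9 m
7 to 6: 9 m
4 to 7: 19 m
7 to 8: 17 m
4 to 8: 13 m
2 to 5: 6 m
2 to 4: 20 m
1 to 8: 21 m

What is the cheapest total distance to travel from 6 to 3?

Settle nodes by increasing distance from 6:
6: 0
5: 9  (via 6)
7: 9  (via 6)
2: 15  (via 5)
8: 26  (via 7)
4: 28  (via 7)
1: 34  (via 7)
3: 37  (via 4)
Shortest route: 6–7–4–3 = 37 m.

37 m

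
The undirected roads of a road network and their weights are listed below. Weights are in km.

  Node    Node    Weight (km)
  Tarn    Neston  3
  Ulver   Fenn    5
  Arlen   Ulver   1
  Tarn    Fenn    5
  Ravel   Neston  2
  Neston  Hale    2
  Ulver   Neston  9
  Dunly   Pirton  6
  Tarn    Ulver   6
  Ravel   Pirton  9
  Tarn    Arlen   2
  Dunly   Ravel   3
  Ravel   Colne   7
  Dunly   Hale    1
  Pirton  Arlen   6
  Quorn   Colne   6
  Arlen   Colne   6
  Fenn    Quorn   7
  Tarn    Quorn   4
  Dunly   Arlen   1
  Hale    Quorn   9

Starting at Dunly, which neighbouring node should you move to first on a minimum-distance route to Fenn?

Arlen

Compare a few routes:
Dunly - Arlen - Ulver - Fenn: 1+1+5 = 7
Dunly - Arlen - Tarn - Fenn: 1+2+5 = 8
The minimum is 7 km via Dunly - Arlen - Ulver - Fenn.
So from Dunly the first move is to Arlen.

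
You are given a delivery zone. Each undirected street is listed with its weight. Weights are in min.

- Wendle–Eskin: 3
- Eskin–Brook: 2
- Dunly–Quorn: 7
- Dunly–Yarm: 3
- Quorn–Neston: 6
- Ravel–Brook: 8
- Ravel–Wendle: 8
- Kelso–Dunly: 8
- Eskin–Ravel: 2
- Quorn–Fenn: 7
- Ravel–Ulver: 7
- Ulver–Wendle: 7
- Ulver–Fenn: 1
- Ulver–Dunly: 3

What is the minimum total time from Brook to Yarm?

Running Dijkstra from Brook:
Brook: 0
Eskin: 2  (via Brook)
Ravel: 4  (via Eskin)
Wendle: 5  (via Eskin)
Ulver: 11  (via Ravel)
Fenn: 12  (via Ulver)
Dunly: 14  (via Ulver)
Yarm: 17  (via Dunly)
Shortest route: Brook → Eskin → Ravel → Ulver → Dunly → Yarm = 17 min.

17 min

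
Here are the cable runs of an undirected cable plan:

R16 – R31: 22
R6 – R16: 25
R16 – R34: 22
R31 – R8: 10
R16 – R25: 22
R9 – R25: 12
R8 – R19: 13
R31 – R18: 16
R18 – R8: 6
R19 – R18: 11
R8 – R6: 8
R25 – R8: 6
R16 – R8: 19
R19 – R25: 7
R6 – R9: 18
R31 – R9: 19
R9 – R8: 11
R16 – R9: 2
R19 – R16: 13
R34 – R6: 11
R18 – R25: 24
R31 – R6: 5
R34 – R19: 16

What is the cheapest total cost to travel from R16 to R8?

13

Settle nodes by increasing distance from R16:
R16: 0
R9: 2  (via R16)
R8: 13  (via R9)
Shortest route: R16 → R9 → R8 = 13.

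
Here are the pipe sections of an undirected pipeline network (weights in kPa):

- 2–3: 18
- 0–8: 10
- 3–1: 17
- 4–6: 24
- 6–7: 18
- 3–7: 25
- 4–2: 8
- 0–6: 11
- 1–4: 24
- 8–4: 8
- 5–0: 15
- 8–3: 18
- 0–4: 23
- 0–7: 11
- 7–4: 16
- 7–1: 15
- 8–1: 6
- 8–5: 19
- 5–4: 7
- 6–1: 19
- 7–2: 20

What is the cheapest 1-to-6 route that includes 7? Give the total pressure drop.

Best 1 to 7: 1–7 costing 15
Shortest 7→6: 7–6 = 18
Total via 7: 15 + 18 = 33 kPa.

33 kPa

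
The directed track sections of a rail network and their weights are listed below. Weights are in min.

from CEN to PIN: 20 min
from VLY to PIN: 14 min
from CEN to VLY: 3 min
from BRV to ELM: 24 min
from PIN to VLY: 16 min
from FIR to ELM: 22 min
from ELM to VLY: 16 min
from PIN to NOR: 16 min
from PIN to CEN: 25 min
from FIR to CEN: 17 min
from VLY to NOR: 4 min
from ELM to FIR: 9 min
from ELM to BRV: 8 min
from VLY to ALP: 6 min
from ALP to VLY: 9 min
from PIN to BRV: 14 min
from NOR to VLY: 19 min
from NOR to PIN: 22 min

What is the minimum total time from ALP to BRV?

Enumerating some paths:
ALP–VLY–PIN–BRV: 9+14+14 = 37
ALP–VLY–NOR–PIN–BRV: 9+4+22+14 = 49
Cheapest is ALP–VLY–PIN–BRV at 37 min.

37 min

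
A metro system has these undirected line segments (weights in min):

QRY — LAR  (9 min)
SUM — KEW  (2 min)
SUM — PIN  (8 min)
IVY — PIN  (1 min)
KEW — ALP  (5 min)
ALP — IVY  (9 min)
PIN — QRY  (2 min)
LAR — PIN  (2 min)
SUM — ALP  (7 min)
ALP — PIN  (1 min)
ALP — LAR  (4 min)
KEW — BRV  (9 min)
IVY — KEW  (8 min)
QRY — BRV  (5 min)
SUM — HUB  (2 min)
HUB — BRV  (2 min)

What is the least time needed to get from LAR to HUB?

11 min

Compare a few routes:
LAR → PIN → QRY → BRV → HUB: 2+2+5+2 = 11
LAR → PIN → ALP → KEW → SUM → HUB: 2+1+5+2+2 = 12
LAR → PIN → SUM → HUB: 2+8+2 = 12
LAR → PIN → ALP → SUM → HUB: 2+1+7+2 = 12
The minimum is 11 min via LAR → PIN → QRY → BRV → HUB.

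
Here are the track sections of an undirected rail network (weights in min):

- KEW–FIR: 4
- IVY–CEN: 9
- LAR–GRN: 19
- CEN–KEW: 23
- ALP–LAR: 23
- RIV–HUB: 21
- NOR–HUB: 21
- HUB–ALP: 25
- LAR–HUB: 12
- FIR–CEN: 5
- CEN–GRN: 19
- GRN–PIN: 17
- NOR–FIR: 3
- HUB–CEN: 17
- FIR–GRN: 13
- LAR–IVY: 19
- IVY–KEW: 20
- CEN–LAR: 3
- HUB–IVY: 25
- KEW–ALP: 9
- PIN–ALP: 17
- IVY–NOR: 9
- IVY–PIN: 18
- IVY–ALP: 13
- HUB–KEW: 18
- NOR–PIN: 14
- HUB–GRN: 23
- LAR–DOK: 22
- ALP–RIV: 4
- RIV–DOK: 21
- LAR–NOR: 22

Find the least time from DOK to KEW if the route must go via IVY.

50 min

Shortest DOK→IVY: DOK–LAR–CEN–IVY = 34
Shortest IVY→KEW: IVY–NOR–FIR–KEW = 16
Total via IVY: 34 + 16 = 50 min.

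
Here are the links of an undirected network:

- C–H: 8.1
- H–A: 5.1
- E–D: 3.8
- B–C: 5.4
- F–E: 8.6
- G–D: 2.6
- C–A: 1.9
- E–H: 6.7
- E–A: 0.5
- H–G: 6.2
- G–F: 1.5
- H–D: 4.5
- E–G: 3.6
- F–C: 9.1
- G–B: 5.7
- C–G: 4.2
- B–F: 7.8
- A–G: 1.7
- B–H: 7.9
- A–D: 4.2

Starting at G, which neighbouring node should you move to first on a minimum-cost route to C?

Candidate routes:
G–A–C: 1.7+1.9 = 3.6
G–C: 4.2 = 4.2
G–D–A–C: 2.6+4.2+1.9 = 8.7
G–E–A–C: 3.6+0.5+1.9 = 6
Cheapest is G–A–C at 3.6.
So from G the first move is to A.

A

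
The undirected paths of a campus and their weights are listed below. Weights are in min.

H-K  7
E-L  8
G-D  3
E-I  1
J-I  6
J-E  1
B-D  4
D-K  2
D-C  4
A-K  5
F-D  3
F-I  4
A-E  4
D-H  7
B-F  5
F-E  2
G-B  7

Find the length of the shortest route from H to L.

Compare a few routes:
H–D–F–E–L: 7+3+2+8 = 20
H–K–D–F–E–L: 7+2+3+2+8 = 22
H–D–F–I–E–L: 7+3+4+1+8 = 23
The minimum is 20 min via H–D–F–E–L.

20 min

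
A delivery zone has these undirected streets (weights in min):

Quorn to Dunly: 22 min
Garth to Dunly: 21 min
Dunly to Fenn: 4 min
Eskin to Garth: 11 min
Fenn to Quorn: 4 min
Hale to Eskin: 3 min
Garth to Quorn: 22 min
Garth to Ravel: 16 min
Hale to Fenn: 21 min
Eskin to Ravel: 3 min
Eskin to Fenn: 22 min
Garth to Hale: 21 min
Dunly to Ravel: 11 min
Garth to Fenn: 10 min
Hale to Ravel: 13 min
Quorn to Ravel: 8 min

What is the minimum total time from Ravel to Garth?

Enumerating some paths:
Ravel - Eskin - Garth: 3+11 = 14
Ravel - Garth: 16 = 16
Cheapest is Ravel - Eskin - Garth at 14 min.

14 min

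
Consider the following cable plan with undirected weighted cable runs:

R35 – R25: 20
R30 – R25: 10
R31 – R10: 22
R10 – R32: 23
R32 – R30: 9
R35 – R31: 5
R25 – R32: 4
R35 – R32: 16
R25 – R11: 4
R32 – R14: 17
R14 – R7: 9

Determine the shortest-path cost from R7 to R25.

Settle nodes by increasing distance from R7:
R7: 0
R14: 9  (via R7)
R32: 26  (via R14)
R25: 30  (via R32)
Shortest route: R7 → R14 → R32 → R25 = 30.

30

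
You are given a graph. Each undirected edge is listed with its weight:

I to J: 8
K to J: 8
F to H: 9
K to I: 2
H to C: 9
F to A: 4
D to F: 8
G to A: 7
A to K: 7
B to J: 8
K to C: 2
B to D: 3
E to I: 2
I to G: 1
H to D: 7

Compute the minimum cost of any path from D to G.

Enumerating some paths:
D → B → J → I → G: 3+8+8+1 = 20
D → F → A → G: 8+4+7 = 19
Cheapest is D → F → A → G at 19.

19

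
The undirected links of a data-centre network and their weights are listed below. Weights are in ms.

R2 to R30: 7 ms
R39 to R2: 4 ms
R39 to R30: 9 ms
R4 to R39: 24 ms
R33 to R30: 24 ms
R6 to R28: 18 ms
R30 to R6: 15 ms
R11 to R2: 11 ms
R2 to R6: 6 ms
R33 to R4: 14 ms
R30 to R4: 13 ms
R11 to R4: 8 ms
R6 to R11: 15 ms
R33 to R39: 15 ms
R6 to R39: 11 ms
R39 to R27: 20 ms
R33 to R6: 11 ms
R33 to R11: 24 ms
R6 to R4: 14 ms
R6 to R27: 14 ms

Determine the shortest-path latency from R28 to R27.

Running Dijkstra from R28:
R28: 0
R6: 18  (via R28)
R2: 24  (via R6)
R39: 28  (via R2)
R33: 29  (via R6)
R30: 31  (via R2)
R27: 32  (via R6)
Shortest route: R28 → R6 → R27 = 32 ms.

32 ms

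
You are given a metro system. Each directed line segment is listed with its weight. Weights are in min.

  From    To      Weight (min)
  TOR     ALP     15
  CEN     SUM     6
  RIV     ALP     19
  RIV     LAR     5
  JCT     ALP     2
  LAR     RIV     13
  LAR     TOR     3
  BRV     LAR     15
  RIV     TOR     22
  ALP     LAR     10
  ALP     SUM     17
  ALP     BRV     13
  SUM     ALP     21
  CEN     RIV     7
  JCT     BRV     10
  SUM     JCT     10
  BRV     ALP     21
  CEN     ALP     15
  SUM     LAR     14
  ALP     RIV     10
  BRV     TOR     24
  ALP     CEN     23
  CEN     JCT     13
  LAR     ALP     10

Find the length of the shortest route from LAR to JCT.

37 min

Enumerating some paths:
LAR - ALP - CEN - SUM - JCT: 10+23+6+10 = 49
LAR - ALP - SUM - JCT: 10+17+10 = 37
LAR - TOR - ALP - SUM - JCT: 3+15+17+10 = 45
LAR - ALP - CEN - JCT: 10+23+13 = 46
Cheapest is LAR - ALP - SUM - JCT at 37 min.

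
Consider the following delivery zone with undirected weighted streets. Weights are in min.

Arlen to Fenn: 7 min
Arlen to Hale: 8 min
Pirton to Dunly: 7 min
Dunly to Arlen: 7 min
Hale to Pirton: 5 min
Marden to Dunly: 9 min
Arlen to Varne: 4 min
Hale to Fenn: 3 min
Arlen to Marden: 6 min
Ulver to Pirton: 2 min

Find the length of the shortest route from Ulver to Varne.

19 min

Compare a few routes:
Ulver - Pirton - Hale - Arlen - Varne: 2+5+8+4 = 19
Ulver - Pirton - Dunly - Arlen - Varne: 2+7+7+4 = 20
The minimum is 19 min via Ulver - Pirton - Hale - Arlen - Varne.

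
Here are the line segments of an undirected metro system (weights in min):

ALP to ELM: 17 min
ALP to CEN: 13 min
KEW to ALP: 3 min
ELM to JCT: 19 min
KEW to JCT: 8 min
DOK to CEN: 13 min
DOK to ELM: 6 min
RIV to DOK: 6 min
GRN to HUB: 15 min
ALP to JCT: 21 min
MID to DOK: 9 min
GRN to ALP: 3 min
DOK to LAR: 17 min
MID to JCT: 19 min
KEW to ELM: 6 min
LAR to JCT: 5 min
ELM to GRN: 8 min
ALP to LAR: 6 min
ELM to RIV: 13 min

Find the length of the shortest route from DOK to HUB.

29 min

Candidate routes:
DOK → ELM → GRN → HUB: 6+8+15 = 29
DOK → ELM → KEW → ALP → GRN → HUB: 6+6+3+3+15 = 33
DOK → LAR → ALP → GRN → HUB: 17+6+3+15 = 41
The minimum is 29 min via DOK → ELM → GRN → HUB.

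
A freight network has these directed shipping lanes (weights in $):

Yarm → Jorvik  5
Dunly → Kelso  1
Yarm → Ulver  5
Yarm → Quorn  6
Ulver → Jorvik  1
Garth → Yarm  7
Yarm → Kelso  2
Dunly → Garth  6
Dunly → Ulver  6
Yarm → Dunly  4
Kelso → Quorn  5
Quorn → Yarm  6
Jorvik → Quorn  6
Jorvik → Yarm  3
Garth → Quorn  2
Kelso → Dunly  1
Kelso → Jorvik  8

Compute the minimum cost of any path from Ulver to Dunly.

Enumerating some paths:
Ulver - Jorvik - Quorn - Yarm - Dunly: 1+6+6+4 = 17
Ulver - Jorvik - Yarm - Kelso - Dunly: 1+3+2+1 = 7
Ulver - Jorvik - Quorn - Yarm - Kelso - Dunly: 1+6+6+2+1 = 16
Ulver - Jorvik - Yarm - Dunly: 1+3+4 = 8
Cheapest is Ulver - Jorvik - Yarm - Kelso - Dunly at $7.

$7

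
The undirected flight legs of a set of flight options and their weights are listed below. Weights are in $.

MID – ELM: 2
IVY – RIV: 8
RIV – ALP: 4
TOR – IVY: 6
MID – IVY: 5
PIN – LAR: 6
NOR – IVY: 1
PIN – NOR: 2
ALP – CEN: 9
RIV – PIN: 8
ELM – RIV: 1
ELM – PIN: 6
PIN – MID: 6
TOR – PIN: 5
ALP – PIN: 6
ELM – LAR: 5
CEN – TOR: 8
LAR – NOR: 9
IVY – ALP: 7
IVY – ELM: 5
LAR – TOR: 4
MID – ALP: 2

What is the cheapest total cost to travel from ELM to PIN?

$6

Shortest distances from ELM:
ELM: 0
RIV: 1  (via ELM)
MID: 2  (via ELM)
ALP: 4  (via MID)
LAR: 5  (via ELM)
IVY: 5  (via ELM)
NOR: 6  (via IVY)
PIN: 6  (via ELM)
Shortest route: ELM–PIN = $6.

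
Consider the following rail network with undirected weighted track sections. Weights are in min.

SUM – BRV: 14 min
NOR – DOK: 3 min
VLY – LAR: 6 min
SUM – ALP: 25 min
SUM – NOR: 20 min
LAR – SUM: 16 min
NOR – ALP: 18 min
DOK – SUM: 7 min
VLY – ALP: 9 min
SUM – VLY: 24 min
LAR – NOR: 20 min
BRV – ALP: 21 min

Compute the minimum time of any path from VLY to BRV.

Running Dijkstra from VLY:
VLY: 0
LAR: 6  (via VLY)
ALP: 9  (via VLY)
SUM: 22  (via LAR)
NOR: 26  (via LAR)
DOK: 29  (via SUM)
BRV: 30  (via ALP)
Shortest route: VLY–ALP–BRV = 30 min.

30 min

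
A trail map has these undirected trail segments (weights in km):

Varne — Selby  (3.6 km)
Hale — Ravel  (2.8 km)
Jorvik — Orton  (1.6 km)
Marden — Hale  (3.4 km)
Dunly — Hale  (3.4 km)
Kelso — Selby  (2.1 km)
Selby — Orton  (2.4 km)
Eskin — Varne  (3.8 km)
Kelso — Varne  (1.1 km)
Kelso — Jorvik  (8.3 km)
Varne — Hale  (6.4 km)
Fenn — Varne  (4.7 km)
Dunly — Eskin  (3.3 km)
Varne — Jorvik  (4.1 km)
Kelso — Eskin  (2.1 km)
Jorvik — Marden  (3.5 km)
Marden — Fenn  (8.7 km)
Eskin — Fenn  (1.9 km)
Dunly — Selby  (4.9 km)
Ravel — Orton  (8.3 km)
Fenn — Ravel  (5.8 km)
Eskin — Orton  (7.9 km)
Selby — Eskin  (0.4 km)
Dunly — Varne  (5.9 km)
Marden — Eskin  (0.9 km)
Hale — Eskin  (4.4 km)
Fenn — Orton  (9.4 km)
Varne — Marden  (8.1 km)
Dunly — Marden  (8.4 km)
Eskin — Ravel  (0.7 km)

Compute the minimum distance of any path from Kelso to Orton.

4.5 km

Enumerating some paths:
Kelso–Selby–Orton: 2.1+2.4 = 4.5
Kelso–Varne–Jorvik–Orton: 1.1+4.1+1.6 = 6.8
Kelso–Eskin–Selby–Orton: 2.1+0.4+2.4 = 4.9
Kelso–Varne–Selby–Orton: 1.1+3.6+2.4 = 7.1
Cheapest is Kelso–Selby–Orton at 4.5 km.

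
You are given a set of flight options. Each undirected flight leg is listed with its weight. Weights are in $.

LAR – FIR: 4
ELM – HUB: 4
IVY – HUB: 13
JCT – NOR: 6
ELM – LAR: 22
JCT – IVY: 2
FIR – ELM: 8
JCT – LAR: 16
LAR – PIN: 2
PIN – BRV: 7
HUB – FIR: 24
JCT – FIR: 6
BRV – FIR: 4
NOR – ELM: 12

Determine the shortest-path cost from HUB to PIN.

Enumerating some paths:
HUB → ELM → FIR → LAR → PIN: 4+8+4+2 = 18
HUB → ELM → FIR → BRV → PIN: 4+8+4+7 = 23
Cheapest is HUB → ELM → FIR → LAR → PIN at $18.

$18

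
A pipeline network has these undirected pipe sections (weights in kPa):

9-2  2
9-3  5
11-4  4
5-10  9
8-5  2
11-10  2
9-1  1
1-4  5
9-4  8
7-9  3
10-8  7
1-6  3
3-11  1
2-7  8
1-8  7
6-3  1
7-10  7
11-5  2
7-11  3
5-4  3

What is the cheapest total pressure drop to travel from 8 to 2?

10 kPa

Candidate routes:
8 - 1 - 9 - 2: 7+1+2 = 10
8 - 5 - 11 - 7 - 9 - 2: 2+2+3+3+2 = 12
The minimum is 10 kPa via 8 - 1 - 9 - 2.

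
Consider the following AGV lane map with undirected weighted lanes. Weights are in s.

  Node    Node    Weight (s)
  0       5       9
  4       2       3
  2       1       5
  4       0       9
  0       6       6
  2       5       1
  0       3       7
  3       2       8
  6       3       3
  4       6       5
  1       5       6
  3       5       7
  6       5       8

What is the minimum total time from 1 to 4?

Running Dijkstra from 1:
1: 0
2: 5  (via 1)
5: 6  (via 1)
4: 8  (via 2)
Shortest route: 1–2–4 = 8 s.

8 s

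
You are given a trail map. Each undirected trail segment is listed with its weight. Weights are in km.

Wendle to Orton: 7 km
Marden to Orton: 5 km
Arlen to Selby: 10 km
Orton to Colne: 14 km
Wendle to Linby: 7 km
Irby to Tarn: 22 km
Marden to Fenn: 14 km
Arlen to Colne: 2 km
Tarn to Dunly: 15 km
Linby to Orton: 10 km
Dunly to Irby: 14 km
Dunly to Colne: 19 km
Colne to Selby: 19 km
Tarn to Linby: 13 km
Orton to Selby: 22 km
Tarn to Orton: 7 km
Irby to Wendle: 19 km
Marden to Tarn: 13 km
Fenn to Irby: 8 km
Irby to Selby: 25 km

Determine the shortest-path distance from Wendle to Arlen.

Compare a few routes:
Wendle - Orton - Colne - Arlen: 7+14+2 = 23
Wendle - Orton - Selby - Arlen: 7+22+10 = 39
Wendle - Linby - Orton - Colne - Arlen: 7+10+14+2 = 33
Cheapest is Wendle - Orton - Colne - Arlen at 23 km.

23 km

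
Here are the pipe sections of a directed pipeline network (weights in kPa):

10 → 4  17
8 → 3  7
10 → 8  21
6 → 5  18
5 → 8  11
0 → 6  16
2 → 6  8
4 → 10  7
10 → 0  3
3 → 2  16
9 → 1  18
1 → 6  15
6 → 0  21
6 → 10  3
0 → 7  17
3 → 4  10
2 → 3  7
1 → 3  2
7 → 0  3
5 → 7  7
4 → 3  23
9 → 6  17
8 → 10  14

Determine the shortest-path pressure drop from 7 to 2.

66 kPa

Enumerating some paths:
7 - 0 - 6 - 5 - 8 - 10 - 4 - 3 - 2: 3+16+18+11+14+17+23+16 = 118
7 - 0 - 6 - 5 - 8 - 3 - 2: 3+16+18+11+7+16 = 71
7 - 0 - 6 - 10 - 8 - 3 - 2: 3+16+3+21+7+16 = 66
7 - 0 - 6 - 10 - 4 - 3 - 2: 3+16+3+17+23+16 = 78
The minimum is 66 kPa via 7 - 0 - 6 - 10 - 8 - 3 - 2.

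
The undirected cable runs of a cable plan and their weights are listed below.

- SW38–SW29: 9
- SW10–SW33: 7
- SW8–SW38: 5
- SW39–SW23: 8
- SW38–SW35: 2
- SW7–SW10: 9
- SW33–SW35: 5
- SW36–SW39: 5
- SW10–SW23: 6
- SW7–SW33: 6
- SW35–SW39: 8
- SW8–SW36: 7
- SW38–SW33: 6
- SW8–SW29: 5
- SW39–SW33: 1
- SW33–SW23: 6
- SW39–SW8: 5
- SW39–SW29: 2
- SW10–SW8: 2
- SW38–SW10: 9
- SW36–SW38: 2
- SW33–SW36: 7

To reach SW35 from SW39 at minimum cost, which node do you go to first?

SW33

Enumerating some paths:
SW39 - SW33 - SW35: 1+5 = 6
SW39 - SW35: 8 = 8
Cheapest is SW39 - SW33 - SW35 at 6.
So from SW39 the first move is to SW33.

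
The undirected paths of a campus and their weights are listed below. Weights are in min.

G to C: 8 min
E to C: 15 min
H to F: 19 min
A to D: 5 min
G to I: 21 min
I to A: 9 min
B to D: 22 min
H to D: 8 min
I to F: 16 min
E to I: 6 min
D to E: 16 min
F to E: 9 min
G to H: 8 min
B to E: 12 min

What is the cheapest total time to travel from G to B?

35 min

Settle nodes by increasing distance from G:
G: 0
C: 8  (via G)
H: 8  (via G)
D: 16  (via H)
A: 21  (via D)
I: 21  (via G)
E: 23  (via C)
F: 27  (via H)
B: 35  (via E)
Shortest route: G–C–E–B = 35 min.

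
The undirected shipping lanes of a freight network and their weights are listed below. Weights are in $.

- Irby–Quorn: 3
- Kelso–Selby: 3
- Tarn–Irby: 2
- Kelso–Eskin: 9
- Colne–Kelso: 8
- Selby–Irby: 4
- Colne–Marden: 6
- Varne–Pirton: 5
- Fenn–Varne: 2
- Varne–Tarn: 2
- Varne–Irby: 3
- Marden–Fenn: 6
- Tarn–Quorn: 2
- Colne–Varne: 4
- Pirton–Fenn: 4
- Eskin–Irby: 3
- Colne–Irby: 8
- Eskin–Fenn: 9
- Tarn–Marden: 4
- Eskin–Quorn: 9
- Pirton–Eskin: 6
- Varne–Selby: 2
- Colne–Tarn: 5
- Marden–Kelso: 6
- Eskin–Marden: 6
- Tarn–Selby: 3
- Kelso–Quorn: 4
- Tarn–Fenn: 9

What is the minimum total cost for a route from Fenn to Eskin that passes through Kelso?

$16

Shortest Fenn→Kelso: Fenn → Varne → Selby → Kelso = 7
Shortest Kelso→Eskin: Kelso → Eskin = 9
Total via Kelso: 7 + 9 = $16.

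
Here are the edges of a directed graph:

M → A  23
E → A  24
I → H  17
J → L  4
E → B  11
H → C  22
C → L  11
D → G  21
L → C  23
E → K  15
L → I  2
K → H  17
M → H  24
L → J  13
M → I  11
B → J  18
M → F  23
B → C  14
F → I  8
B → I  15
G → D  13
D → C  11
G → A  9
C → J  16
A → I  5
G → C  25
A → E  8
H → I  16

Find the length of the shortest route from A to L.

Compare a few routes:
A - I - H - C - L: 5+17+22+11 = 55
A - E - B - C - L: 8+11+14+11 = 44
A - E - B - C - J - L: 8+11+14+16+4 = 53
A - E - B - J - L: 8+11+18+4 = 41
The minimum is 41 via A - E - B - J - L.

41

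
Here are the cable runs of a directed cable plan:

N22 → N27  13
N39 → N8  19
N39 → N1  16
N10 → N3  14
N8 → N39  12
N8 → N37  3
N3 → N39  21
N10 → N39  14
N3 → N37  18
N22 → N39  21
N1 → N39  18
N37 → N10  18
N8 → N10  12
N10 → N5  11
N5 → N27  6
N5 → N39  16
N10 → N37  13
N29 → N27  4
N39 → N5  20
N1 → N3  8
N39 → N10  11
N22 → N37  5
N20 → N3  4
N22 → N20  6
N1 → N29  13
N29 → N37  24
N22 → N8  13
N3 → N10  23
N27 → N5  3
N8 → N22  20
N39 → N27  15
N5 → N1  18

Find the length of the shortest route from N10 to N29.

42

Enumerating some paths:
N10 - N5 - N1 - N29: 11+18+13 = 42
N10 - N39 - N1 - N29: 14+16+13 = 43
N10 - N39 - N27 - N5 - N1 - N29: 14+15+3+18+13 = 63
N10 - N5 - N39 - N1 - N29: 11+16+16+13 = 56
The minimum is 42 via N10 - N5 - N1 - N29.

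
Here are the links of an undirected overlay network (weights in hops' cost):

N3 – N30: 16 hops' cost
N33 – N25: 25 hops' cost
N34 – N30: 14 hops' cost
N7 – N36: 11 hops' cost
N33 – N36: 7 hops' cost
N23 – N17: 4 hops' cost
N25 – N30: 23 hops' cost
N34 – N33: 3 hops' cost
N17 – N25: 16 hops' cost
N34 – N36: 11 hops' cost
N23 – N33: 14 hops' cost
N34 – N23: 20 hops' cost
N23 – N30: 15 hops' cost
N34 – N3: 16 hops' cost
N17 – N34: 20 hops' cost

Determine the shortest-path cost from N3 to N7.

37 hops' cost

Compare a few routes:
N3–N34–N33–N36–N7: 16+3+7+11 = 37
N3–N34–N36–N7: 16+11+11 = 38
N3–N30–N34–N33–N36–N7: 16+14+3+7+11 = 51
N3–N30–N34–N36–N7: 16+14+11+11 = 52
The minimum is 37 hops' cost via N3–N34–N33–N36–N7.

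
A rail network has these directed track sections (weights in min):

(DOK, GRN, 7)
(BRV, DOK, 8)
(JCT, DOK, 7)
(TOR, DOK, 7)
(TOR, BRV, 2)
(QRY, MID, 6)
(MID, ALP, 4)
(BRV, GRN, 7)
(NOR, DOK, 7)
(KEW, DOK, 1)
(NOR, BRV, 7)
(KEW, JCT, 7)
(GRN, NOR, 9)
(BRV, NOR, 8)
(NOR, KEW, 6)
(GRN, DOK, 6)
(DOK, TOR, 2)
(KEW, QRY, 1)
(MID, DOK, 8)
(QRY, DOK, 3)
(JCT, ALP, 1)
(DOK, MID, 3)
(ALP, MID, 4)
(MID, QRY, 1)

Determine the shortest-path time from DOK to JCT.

Compare a few routes:
DOK → GRN → NOR → KEW → JCT: 7+9+6+7 = 29
DOK → TOR → BRV → NOR → KEW → JCT: 2+2+8+6+7 = 25
Cheapest is DOK → TOR → BRV → NOR → KEW → JCT at 25 min.

25 min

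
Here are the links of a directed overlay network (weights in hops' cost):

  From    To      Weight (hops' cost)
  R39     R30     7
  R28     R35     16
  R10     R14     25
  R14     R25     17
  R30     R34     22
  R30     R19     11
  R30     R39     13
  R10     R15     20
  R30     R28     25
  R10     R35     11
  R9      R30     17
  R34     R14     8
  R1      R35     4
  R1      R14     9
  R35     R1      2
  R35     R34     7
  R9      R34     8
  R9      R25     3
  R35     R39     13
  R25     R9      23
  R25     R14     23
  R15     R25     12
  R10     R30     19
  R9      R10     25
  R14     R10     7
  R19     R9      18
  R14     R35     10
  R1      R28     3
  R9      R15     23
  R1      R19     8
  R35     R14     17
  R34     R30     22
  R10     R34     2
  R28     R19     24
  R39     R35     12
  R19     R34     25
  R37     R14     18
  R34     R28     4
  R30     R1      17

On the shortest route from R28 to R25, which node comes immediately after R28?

R35

Candidate routes:
R28 → R19 → R9 → R25: 24+18+3 = 45
R28 → R35 → R1 → R19 → R9 → R25: 16+2+8+18+3 = 47
R28 → R35 → R34 → R14 → R25: 16+7+8+17 = 48
R28 → R35 → R1 → R14 → R25: 16+2+9+17 = 44
Cheapest is R28 → R35 → R1 → R14 → R25 at 44 hops' cost.
So from R28 the first move is to R35.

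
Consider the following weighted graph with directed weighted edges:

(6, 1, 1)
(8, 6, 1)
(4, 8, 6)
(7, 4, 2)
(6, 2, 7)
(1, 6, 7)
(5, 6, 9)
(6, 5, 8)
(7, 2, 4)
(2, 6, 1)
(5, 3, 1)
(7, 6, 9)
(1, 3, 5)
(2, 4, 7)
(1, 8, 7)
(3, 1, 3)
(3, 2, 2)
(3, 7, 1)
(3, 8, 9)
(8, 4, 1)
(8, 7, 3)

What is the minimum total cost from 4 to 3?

13

Running Dijkstra from 4:
4: 0
8: 6  (via 4)
6: 7  (via 8)
1: 8  (via 6)
7: 9  (via 8)
2: 13  (via 7)
3: 13  (via 1)
Shortest route: 4 → 8 → 6 → 1 → 3 = 13.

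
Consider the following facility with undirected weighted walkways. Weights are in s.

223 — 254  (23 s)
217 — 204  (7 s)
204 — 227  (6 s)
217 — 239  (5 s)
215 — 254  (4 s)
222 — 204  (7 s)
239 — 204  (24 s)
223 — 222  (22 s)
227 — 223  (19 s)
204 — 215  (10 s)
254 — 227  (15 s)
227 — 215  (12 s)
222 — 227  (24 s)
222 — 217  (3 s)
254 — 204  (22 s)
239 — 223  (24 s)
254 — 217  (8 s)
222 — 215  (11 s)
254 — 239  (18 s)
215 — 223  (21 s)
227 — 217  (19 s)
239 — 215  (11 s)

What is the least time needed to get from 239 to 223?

24 s

Candidate routes:
239–215–223: 11+21 = 32
239–223: 24 = 24
239–217–222–223: 5+3+22 = 30
Cheapest is 239–223 at 24 s.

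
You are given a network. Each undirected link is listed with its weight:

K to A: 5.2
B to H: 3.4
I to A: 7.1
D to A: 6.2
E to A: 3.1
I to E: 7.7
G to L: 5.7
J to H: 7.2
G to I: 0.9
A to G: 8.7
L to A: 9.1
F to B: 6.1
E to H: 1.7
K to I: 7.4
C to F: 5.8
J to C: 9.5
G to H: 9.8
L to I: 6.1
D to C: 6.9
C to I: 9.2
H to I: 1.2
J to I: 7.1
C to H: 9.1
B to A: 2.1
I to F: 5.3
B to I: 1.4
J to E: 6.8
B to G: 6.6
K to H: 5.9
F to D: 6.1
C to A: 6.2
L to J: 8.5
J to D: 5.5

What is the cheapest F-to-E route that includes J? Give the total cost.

18.4

Shortest F→J: F → D → J = 11.6
Best J to E: J → E costing 6.8
Total via J: 11.6 + 6.8 = 18.4.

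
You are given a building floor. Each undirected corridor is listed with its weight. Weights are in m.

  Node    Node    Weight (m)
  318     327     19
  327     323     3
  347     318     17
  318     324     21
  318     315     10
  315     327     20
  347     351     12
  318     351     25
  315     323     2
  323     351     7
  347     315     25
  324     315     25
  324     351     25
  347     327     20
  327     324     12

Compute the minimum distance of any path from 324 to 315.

17 m

Enumerating some paths:
324 → 327 → 323 → 315: 12+3+2 = 17
324 → 315: 25 = 25
Cheapest is 324 → 327 → 323 → 315 at 17 m.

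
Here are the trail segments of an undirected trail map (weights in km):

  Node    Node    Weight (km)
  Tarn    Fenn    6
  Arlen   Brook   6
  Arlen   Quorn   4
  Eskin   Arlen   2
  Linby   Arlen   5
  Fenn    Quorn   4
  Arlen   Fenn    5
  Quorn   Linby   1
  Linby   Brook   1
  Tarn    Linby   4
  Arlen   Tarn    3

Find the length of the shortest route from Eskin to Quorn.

6 km

Settle nodes by increasing distance from Eskin:
Eskin: 0
Arlen: 2  (via Eskin)
Tarn: 5  (via Arlen)
Quorn: 6  (via Arlen)
Shortest route: Eskin → Arlen → Quorn = 6 km.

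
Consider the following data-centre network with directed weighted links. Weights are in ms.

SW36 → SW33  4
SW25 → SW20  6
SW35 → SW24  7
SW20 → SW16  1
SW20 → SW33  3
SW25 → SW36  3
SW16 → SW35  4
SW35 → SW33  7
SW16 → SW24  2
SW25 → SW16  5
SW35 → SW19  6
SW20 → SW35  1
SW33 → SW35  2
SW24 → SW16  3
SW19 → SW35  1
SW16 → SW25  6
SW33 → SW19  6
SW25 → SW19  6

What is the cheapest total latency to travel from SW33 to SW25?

18 ms

Shortest distances from SW33:
SW33: 0
SW35: 2  (via SW33)
SW19: 6  (via SW33)
SW24: 9  (via SW35)
SW16: 12  (via SW24)
SW25: 18  (via SW16)
Shortest route: SW33 → SW35 → SW24 → SW16 → SW25 = 18 ms.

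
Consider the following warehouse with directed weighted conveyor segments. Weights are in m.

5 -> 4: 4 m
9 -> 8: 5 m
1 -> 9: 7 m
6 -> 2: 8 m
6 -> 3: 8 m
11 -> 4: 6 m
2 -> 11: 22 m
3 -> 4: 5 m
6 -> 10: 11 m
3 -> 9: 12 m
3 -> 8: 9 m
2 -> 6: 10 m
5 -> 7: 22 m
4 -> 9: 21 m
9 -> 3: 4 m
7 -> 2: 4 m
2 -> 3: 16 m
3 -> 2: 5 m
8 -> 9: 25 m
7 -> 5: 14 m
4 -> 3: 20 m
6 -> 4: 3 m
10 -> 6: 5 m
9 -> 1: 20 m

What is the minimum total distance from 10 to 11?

35 m

Shortest distances from 10:
10: 0
6: 5  (via 10)
4: 8  (via 6)
2: 13  (via 6)
3: 13  (via 6)
8: 22  (via 3)
9: 25  (via 3)
11: 35  (via 2)
Shortest route: 10–6–2–11 = 35 m.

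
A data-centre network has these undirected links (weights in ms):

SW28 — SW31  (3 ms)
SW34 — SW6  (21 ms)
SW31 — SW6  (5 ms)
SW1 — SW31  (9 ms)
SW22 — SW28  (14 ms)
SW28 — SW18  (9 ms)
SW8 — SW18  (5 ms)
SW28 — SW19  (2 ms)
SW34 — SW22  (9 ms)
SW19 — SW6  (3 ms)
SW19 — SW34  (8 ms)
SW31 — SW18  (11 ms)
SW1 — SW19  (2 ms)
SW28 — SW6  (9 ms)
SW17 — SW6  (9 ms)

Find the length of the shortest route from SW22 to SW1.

18 ms

Compare a few routes:
SW22 - SW34 - SW19 - SW1: 9+8+2 = 19
SW22 - SW28 - SW31 - SW1: 14+3+9 = 26
SW22 - SW28 - SW19 - SW1: 14+2+2 = 18
The minimum is 18 ms via SW22 - SW28 - SW19 - SW1.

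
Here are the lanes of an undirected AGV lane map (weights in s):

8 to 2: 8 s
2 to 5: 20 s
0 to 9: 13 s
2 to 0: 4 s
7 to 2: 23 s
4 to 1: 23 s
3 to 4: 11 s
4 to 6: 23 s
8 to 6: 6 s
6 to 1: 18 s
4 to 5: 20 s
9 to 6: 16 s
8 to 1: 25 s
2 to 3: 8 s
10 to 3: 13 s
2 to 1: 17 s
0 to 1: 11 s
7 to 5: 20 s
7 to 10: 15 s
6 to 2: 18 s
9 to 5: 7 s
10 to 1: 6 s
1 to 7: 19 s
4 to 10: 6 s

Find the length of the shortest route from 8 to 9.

Compare a few routes:
8 - 6 - 9: 6+16 = 22
8 - 2 - 0 - 9: 8+4+13 = 25
The minimum is 22 s via 8 - 6 - 9.

22 s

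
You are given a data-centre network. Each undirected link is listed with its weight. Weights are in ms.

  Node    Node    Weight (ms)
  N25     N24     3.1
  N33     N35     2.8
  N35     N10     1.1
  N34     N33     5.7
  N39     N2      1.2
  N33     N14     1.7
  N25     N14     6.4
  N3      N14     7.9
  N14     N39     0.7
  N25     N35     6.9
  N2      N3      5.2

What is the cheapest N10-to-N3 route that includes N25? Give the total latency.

21.5 ms

Best N10 to N25: N10 → N35 → N25 costing 8
Best N25 to N3: N25 → N14 → N39 → N2 → N3 costing 13.5
Total via N25: 8 + 13.5 = 21.5 ms.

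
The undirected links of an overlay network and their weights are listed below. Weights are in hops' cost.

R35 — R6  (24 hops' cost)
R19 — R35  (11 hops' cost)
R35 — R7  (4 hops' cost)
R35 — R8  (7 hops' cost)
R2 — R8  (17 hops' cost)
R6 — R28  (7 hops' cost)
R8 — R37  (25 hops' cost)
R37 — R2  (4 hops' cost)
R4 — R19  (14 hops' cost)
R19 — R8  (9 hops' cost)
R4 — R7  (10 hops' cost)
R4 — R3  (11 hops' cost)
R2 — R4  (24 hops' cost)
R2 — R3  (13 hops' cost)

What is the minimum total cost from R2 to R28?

Enumerating some paths:
R2 → R37 → R8 → R35 → R6 → R28: 4+25+7+24+7 = 67
R2 → R8 → R35 → R6 → R28: 17+7+24+7 = 55
Cheapest is R2 → R8 → R35 → R6 → R28 at 55 hops' cost.

55 hops' cost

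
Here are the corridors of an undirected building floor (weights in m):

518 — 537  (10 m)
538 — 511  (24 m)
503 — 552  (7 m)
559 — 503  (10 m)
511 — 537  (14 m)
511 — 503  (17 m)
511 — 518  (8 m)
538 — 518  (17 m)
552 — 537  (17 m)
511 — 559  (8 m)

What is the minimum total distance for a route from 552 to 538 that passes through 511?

48 m

Best 552 to 511: 552 → 503 → 511 costing 24
Best 511 to 538: 511 → 538 costing 24
Total via 511: 24 + 24 = 48 m.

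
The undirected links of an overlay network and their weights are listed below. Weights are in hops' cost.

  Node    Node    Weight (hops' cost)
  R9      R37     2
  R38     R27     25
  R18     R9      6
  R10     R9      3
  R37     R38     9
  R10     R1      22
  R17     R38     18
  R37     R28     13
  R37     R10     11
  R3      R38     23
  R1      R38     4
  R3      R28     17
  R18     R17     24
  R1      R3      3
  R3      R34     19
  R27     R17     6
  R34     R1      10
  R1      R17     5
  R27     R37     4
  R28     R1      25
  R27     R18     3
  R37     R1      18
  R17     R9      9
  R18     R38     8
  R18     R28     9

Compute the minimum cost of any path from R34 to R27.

21 hops' cost

Compare a few routes:
R34 - R1 - R17 - R27: 10+5+6 = 21
R34 - R1 - R38 - R37 - R27: 10+4+9+4 = 27
R34 - R1 - R17 - R9 - R37 - R27: 10+5+9+2+4 = 30
R34 - R1 - R38 - R18 - R27: 10+4+8+3 = 25
The minimum is 21 hops' cost via R34 - R1 - R17 - R27.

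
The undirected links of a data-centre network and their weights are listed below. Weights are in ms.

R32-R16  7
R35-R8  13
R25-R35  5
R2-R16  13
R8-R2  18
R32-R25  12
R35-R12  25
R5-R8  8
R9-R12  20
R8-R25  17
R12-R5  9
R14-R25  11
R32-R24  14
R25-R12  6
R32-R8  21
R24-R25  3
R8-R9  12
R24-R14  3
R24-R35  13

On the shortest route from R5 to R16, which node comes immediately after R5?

Enumerating some paths:
R5–R8–R2–R16: 8+18+13 = 39
R5–R8–R32–R16: 8+21+7 = 36
R5–R12–R25–R32–R16: 9+6+12+7 = 34
R5–R12–R25–R24–R32–R16: 9+6+3+14+7 = 39
The minimum is 34 ms via R5–R12–R25–R32–R16.
So from R5 the first move is to R12.

R12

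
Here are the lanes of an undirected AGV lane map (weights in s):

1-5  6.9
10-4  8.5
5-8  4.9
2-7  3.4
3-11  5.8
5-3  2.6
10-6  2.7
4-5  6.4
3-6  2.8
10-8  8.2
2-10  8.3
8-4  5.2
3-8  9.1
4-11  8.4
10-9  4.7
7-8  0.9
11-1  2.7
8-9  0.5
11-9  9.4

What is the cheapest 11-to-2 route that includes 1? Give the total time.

18.8 s

Best 11 to 1: 11 → 1 costing 2.7
Best 1 to 2: 1 → 5 → 8 → 7 → 2 costing 16.1
Total via 1: 2.7 + 16.1 = 18.8 s.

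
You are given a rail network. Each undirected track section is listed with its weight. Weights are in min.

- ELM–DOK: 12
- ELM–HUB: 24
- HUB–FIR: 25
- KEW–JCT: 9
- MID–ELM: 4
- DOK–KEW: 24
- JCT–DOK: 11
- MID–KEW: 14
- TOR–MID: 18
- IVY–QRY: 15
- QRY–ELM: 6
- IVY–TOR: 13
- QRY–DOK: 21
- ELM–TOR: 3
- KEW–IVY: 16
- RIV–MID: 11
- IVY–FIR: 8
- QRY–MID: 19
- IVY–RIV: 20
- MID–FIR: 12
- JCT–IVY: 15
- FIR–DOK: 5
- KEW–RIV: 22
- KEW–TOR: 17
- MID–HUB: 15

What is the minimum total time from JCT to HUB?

Running Dijkstra from JCT:
JCT: 0
KEW: 9  (via JCT)
DOK: 11  (via JCT)
IVY: 15  (via JCT)
FIR: 16  (via DOK)
ELM: 23  (via DOK)
MID: 23  (via KEW)
TOR: 26  (via KEW)
QRY: 29  (via ELM)
RIV: 31  (via KEW)
HUB: 38  (via MID)
Shortest route: JCT → KEW → MID → HUB = 38 min.

38 min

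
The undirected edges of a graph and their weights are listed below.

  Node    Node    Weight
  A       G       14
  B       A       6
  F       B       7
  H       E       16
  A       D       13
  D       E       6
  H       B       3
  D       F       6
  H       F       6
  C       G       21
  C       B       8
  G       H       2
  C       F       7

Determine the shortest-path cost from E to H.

16

Settle nodes by increasing distance from E:
E: 0
D: 6  (via E)
F: 12  (via D)
H: 16  (via E)
Shortest route: E → H = 16.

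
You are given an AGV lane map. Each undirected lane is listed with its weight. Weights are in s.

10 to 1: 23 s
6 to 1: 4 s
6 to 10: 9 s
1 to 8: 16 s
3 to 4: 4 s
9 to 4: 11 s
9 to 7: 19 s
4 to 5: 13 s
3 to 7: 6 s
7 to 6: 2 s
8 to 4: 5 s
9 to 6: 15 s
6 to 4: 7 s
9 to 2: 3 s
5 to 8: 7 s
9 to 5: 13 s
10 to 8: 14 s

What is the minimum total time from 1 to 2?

Compare a few routes:
1–6–4–9–2: 4+7+11+3 = 25
1–6–9–2: 4+15+3 = 22
The minimum is 22 s via 1–6–9–2.

22 s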